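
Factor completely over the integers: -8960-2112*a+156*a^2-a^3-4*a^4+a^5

By the rational root theorem, a = -5 is a root, so (a+5) divides it; the quotient is a^4-9*a^3+44*a^2-64*a-1792.
Next, a = -4 is a root, giving the factor (a+4) and quotient a^3-13*a^2+96*a-448.
Continuing, a = 8 is a root, giving the factor (a-8) and quotient a^2-5*a+56.
The quadratic a^2-5*a+56 has discriminant -199 < 0 and is irreducible over ℤ.

(a+4)*(a+5)*(a-8)*(a^2-5*a+56)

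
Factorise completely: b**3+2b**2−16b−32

Testing divisors of the constant over divisors of the leading coefficient, b = 4 is a root, giving the factor (b−4) and quotient b**2+6b+8.
The remaining quadratic factors as (b+4)(b+2).

(b+2)(b+4)(b−4)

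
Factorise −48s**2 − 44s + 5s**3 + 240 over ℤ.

(5s + 12)(s − 10)(s − 2)

Among the possible rational roots, s = 10 is a root, giving the factor (s − 10) and quotient 5s**2 + 2s − 24.
The remaining quadratic factors as (5s + 12)(s − 2).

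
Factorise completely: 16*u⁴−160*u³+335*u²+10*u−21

Trying the rational-root candidates, u = −1/4 is a root, so (4*u+1) divides it; the quotient is 4*u³−41*u²+94*u−21.
Then u = 1/4 is a root, so (4*u−1) divides it; the quotient is u²−10*u+21.
The remaining quadratic factors as (u−3)(u−7).

(4*u+1)*(4*u−1)*(u−3)*(u−7)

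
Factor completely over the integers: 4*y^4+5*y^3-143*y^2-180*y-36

By the rational root theorem, y = -6 is a root, so (y+6) divides it; the quotient is 4*y^3-19*y^2-29*y-6.
Next, y = -1 is a root, so (y+1) divides it; the quotient is 4*y^2-23*y-6.
The remaining quadratic factors as (4*y+1)(y-6).

(4*y+1)*(y+1)*(y+6)*(y-6)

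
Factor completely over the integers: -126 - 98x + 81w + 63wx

(7x + 9)(9w - 14)

Group as (63wx + 81w) + (-98x - 126) = 9w(7x + 9) - 14(7x + 9).
Both groups share the factor (7x + 9).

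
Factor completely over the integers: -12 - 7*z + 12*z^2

(3*z - 4)*(4*z + 3)

Need a pair with product 12·(-12) = -144 and sum -7: that's 9 and -16.
Split the middle term: 12*z^2 + 9*z - 16*z - 12 = 3*z*(4*z + 3) - 4*(4*z + 3).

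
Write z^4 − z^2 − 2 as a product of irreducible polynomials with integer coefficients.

(z^2 + 1)(z^2 − 2)

Substitute u = z^2 to get a quadratic in u, then factor.
z^2 + 1 is irreducible over ℤ (sum of squares).
z^2 − 2 is irreducible over ℤ (2 is not a perfect square).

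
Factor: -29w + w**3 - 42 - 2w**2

(w + 2)(w + 3)(w - 7)

Testing divisors of the constant over divisors of the leading coefficient, w = -3 is a root, so (w + 3) divides it; the quotient is w**2 - 5w - 14.
The remaining quadratic factors as (w + 2)(w - 7).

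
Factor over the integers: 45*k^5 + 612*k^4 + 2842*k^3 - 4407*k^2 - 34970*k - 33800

Among the possible rational roots, k = -4/3 is a root, giving the factor (3*k + 4) and quotient 15*k^4 + 184*k^3 + 702*k^2 - 2405*k - 8450.
Continuing, k = 10/3 is a root, giving the factor (3*k - 10) and quotient 5*k^3 + 78*k^2 + 494*k + 845.
Next, k = -13/5 is a root, so (5*k + 13) divides it; the quotient is k^2 + 13*k + 65.
The quadratic k^2 + 13*k + 65 has discriminant -91 < 0 and is irreducible over ℤ.

(3*k + 4)*(3*k - 10)*(5*k + 13)*(k^2 + 13*k + 65)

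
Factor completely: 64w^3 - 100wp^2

4w(4w - 5p)(4w + 5p)

Every term has a factor of 4w. Then 16w^2 - 25p^2 = (4w)² − (5p)².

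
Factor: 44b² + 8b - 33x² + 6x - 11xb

-(11x - 11b - 2)(3x + 4b)

Group: -11x(3x + 4b) + (11b + 2)(3x + 4b); both groups contain (3x + 4b).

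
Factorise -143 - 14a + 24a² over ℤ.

(4a - 11)(6a + 13)

Need a pair with product 24·(-143) = -3432 and sum -14: that's 52 and -66.
Split the middle term: 24a² + 52a - 66a - 143 = 4a(6a + 13) - 11(6a + 13).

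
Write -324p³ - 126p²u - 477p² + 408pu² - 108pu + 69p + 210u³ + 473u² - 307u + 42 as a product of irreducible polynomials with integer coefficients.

Group: 12p(-27p² - 42pu - 33p - 15u² - 37u + 14) + (-14u + 3)(-27p² - 42pu - 33p - 15u² - 37u + 14); both groups contain (-27p² - 42pu - 33p - 15u² - 37u + 14), so (12p - 14u + 3) is a factor with cofactor -27p² - 42pu - 33p - 15u² - 37u + 14.
The cofactor groups again: -27p² - 42pu - 33p - 15u² - 37u + 14 = -3p(9p + 5u + 14) + (-3u + 1)(9p + 5u + 14); both groups contain (9p + 5u + 14), giving -(3p + 3u - 1)(9p + 5u + 14).

-(12p - 14u + 3)(3p + 3u - 1)(9p + 5u + 14)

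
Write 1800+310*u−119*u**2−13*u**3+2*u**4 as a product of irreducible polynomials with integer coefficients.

(2*u+9)*(u+4)*(u−10)*(u−5)

Testing divisors of the constant over divisors of the leading coefficient, u = 5 is a root, so (u−5) divides it; the quotient is 2*u**3−3*u**2−134*u−360.
Then u = −4 is a root, so (u+4) is a factor; dividing leaves 2*u**2−11*u−90.
The remaining quadratic factors as (u−10)(2*u+9).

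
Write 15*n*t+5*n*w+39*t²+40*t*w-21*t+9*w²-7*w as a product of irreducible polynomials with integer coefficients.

(3*t+w)*(5*n+13*t+9*w-7)

Group: 3*t*(5*n+13*t+9*w-7) + w*(5*n+13*t+9*w-7); both groups contain (5*n+13*t+9*w-7).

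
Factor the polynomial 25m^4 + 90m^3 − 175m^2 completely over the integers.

5m^2(5m − 7)(m + 5)

Pull out the common factor 5m^2, then factor the remaining trinomial.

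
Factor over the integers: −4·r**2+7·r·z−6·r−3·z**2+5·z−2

Group: −r·(4·r−3·z+2) + (z−1)·(4·r−3·z+2); both groups contain (4·r−3·z+2).

−(4·r−3·z+2)·(r−z+1)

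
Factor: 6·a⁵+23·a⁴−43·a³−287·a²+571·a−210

(2·a−1)·(3·a−5)·(a−2)·(a²+8·a+21)

Testing divisors of the constant over divisors of the leading coefficient, a = 1/2 is a root, giving the factor (2·a−1) and quotient 3·a⁴+13·a³−15·a²−151·a+210.
Then a = 2 is a root, so (a−2) is a factor; dividing leaves 3·a³+19·a²+23·a−105.
Next, a = 5/3 is a root, giving the factor (3·a−5) and quotient a²+8·a+21.
The quadratic a²+8·a+21 has discriminant −20 < 0 and is irreducible over ℤ.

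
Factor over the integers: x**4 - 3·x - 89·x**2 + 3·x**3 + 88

(x + 1)·(x + 11)·(x - 1)·(x - 8)

Testing divisors of the constant over divisors of the leading coefficient, x = 1 is a root, so (x - 1) divides it; the quotient is x**3 + 4·x**2 - 85·x - 88.
Then x = 8 is a root, so (x - 8) is a factor; dividing leaves x**2 + 12·x + 11.
The remaining quadratic factors as (x + 1)(x + 11).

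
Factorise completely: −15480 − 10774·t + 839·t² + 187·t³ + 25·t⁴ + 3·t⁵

(3·t + 4)·(t + 9)·(t − 5)·(t² + 3·t + 86)

Among the possible rational roots, t = 5 is a root, giving the factor (t − 5) and quotient 3·t⁴ + 40·t³ + 387·t² + 2774·t + 3096.
Next, t = −4/3 is a root, so (3·t + 4) divides it; the quotient is t³ + 12·t² + 113·t + 774.
Then t = −9 is a root, so (t + 9) is a factor; dividing leaves t² + 3·t + 86.
The quadratic t² + 3·t + 86 has discriminant −335 < 0 and is irreducible over ℤ.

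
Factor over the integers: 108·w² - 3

3·(6·w + 1)·(6·w - 1)

Pull out the common factor 3; 36·w² - 1 is a difference of squares.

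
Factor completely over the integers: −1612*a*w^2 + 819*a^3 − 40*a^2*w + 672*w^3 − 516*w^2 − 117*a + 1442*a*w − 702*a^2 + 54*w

Group: 7*a*(117*a^2 + 128*a*w − 117*a − 84*w^2 + 54*w) + (−8*w + 1)*(117*a^2 + 128*a*w − 117*a − 84*w^2 + 54*w); both groups contain (117*a^2 + 128*a*w − 117*a − 84*w^2 + 54*w), so (7*a − 8*w + 1) is a factor with cofactor 117*a^2 + 128*a*w − 117*a − 84*w^2 + 54*w.
The cofactor groups again: 117*a^2 + 128*a*w − 117*a − 84*w^2 + 54*w = 9*a*(13*a − 6*w) + (14*w − 9)*(13*a − 6*w); both groups contain (13*a − 6*w), giving (9*a + 14*w − 9)*(13*a − 6*w).

(13*a − 6*w)*(7*a − 8*w + 1)*(9*a + 14*w − 9)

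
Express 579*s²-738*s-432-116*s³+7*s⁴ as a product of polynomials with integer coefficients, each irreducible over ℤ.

Trying the rational-root candidates, s = 3 is a root, giving the factor (s-3) and quotient 7*s³-95*s²+294*s+144.
Next, s = 6 is a root, so (s-6) divides it; the quotient is 7*s²-53*s-24.
The remaining quadratic factors as (s-8)(7*s+3).

(7*s+3)*(s-3)*(s-6)*(s-8)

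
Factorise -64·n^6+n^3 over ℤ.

Factor out n^3 first: what remains is -64·n^3+1.
Recognize a difference of cubes with the parts 1 and 4·n.

-n^3·(4·n-1)·(16·n^2+4·n+1)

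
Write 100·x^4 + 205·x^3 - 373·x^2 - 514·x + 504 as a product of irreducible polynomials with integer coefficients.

(4·x + 9)·(5·x - 4)·(5·x - 7)·(x + 2)

Trying the rational-root candidates, x = -9/4 is a root, giving the factor (4·x + 9) and quotient 25·x^3 - 5·x^2 - 82·x + 56.
Next, x = -2 is a root, so (x + 2) is a factor; dividing leaves 25·x^2 - 55·x + 28.
The remaining quadratic factors as (5·x - 7)(5·x - 4).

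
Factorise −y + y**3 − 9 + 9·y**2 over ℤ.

Trying the rational-root candidates, y = −9 is a root, so (y + 9) is a factor; dividing leaves y**2 − 1.
The remaining quadratic factors as (y + 1)(y − 1).

(y + 1)·(y + 9)·(y − 1)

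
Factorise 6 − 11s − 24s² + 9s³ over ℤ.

By the rational root theorem, s = 1/3 is a root, giving the factor (3s − 1) and quotient 3s² − 7s − 6.
The remaining quadratic factors as (s − 3)(3s + 2).

(3s + 2)(3s − 1)(s − 3)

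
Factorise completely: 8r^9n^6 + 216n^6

8n^6(r^3 + 3)(r^6 - 3r^3 + 9)

Every term has a factor of 8n^6; factoring it out leaves r^9 + 27.
Recognize a sum of cubes with the parts r^3 and 3.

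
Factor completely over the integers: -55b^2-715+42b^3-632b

Among the possible rational roots, b = -13/7 is a root, so (7b+13) is a factor; dividing leaves 6b^2-19b-55.
The remaining quadratic factors as (b-5)(6b+11).

(6b+11)(7b+13)(b-5)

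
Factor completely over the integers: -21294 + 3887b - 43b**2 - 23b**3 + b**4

(b + 13)(b - 13)(b - 14)(b - 9)

By the rational root theorem, b = -13 is a root, so (b + 13) divides it; the quotient is b**3 - 36b**2 + 425b - 1638.
Then b = 14 is a root, giving the factor (b - 14) and quotient b**2 - 22b + 117.
The remaining quadratic factors as (b - 13)(b - 9).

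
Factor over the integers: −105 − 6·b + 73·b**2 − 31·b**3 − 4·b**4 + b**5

(b + 1)·(b + 5)·(b − 7)·(b**2 − 3·b + 3)

Trying the rational-root candidates, b = −5 is a root, giving the factor (b + 5) and quotient b**4 − 9·b**3 + 14·b**2 + 3·b − 21.
Continuing, b = −1 is a root, giving the factor (b + 1) and quotient b**3 − 10·b**2 + 24·b − 21.
Continuing, b = 7 is a root, so (b − 7) divides it; the quotient is b**2 − 3·b + 3.
The quadratic b**2 − 3·b + 3 has discriminant −3 < 0 and is irreducible over ℤ.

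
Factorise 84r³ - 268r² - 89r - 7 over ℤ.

(2r - 7)(6r + 1)(7r + 1)

By the rational root theorem, r = -1/7 is a root, giving the factor (7r + 1) and quotient 12r² - 40r - 7.
The remaining quadratic factors as (2r - 7)(6r + 1).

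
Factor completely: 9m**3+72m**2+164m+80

(3m+10)(3m+2)(m+4)

By the rational root theorem, m = -2/3 is a root, so (3m+2) is a factor; dividing leaves 3m**2+22m+40.
The remaining quadratic factors as (3m+10)(m+4).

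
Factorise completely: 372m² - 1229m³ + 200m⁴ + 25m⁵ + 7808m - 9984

By the rational root theorem, m = -12 is a root, so (m + 12) is a factor; dividing leaves 25m⁴ - 100m³ - 29m² + 720m - 832.
Next, m = -13/5 is a root, so (5m + 13) divides it; the quotient is 5m³ - 33m² + 80m - 64.
Continuing, m = 8/5 is a root, so (5m - 8) is a factor; dividing leaves m² - 5m + 8.
The quadratic m² - 5m + 8 has discriminant -7 < 0 and is irreducible over ℤ.

(5m + 13)(5m - 8)(m + 12)(m² - 5m + 8)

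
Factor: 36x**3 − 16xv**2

Pull out the common factor 4x; 9x**2 − 4v**2 is a difference of squares.

4x(3x − 2v)(3x + 2v)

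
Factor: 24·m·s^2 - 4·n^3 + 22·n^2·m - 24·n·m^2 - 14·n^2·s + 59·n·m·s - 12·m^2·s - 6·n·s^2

-(2·n - 3·m + 6·s)·(n - 4·m)·(2·n + s)

Group: 2·n·(-2·n^2 + 8·n·m - n·s + 4·m·s) + (-3·m + 6·s)·(-2·n^2 + 8·n·m - n·s + 4·m·s); both groups contain (-2·n^2 + 8·n·m - n·s + 4·m·s), so (2·n - 3·m + 6·s) is a factor with cofactor -2·n^2 + 8·n·m - n·s + 4·m·s.
The cofactor groups again: -2·n^2 + 8·n·m - n·s + 4·m·s = -2·n·(n - 4·m) - s·(n - 4·m); both groups contain (n - 4·m), giving -(2·n + s)·(n - 4·m).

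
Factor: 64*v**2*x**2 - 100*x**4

Factor out 4*x**2, leaving 16*v**2 - 25*x**2, which is a difference of two squares.

4*x**2*(4*v + 5*x)*(4*v - 5*x)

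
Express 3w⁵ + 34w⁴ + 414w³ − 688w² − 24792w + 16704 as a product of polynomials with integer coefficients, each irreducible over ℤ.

(3w − 2)(w + 8)(w − 6)(w² + 10w + 174)

Trying the rational-root candidates, w = 6 is a root, so (w − 6) divides it; the quotient is 3w⁴ + 52w³ + 726w² + 3668w − 2784.
Next, w = −8 is a root, giving the factor (w + 8) and quotient 3w³ + 28w² + 502w − 348.
Next, w = 2/3 is a root, so (3w − 2) divides it; the quotient is w² + 10w + 174.
The quadratic w² + 10w + 174 has discriminant −596 < 0 and is irreducible over ℤ.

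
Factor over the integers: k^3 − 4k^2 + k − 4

Group as (k^3 + k) + (−4k^2 − 4) = k(k^2 + 1) − 4(k^2 + 1).
Both groups share the factor (k^2 + 1).

(k − 4)(k^2 + 1)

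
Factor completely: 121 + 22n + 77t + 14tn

Group as (14tn + 77t) + (22n + 121) = 7t(2n + 11) + 11(2n + 11).
Both groups share the factor (2n + 11).

(2n + 11)(7t + 11)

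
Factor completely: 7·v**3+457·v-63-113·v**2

(7·v-1)·(v-7)·(v-9)

Among the possible rational roots, v = 9 is a root, so (v-9) is a factor; dividing leaves 7·v**2-50·v+7.
The remaining quadratic factors as (7·v-1)(v-7).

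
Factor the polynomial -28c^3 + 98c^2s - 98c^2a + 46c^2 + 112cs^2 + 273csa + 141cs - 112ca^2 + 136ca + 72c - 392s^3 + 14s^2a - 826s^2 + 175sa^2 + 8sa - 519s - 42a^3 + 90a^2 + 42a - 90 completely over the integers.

-(2c - 7s + 2a - 2)(2c + 4s + 3a + 3)(7c - 14s + 7a - 15)

Group: 2c(-14c^2 - 35ca + 9c + 56s^2 + 14sa + 102s - 21a^2 + 24a + 45) + (-7s + 2a - 2)(-14c^2 - 35ca + 9c + 56s^2 + 14sa + 102s - 21a^2 + 24a + 45); both groups contain (-14c^2 - 35ca + 9c + 56s^2 + 14sa + 102s - 21a^2 + 24a + 45), so (2c - 7s + 2a - 2) is a factor with cofactor -14c^2 - 35ca + 9c + 56s^2 + 14sa + 102s - 21a^2 + 24a + 45.
The cofactor groups again: -14c^2 - 35ca + 9c + 56s^2 + 14sa + 102s - 21a^2 + 24a + 45 = -7c(2c + 4s + 3a + 3) + (14s - 7a + 15)(2c + 4s + 3a + 3); both groups contain (2c + 4s + 3a + 3), giving -(7c - 14s + 7a - 15)(2c + 4s + 3a + 3).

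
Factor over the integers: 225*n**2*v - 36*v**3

9*v*(5*n + 2*v)*(5*n - 2*v)

Pull out the common factor 9*v; 25*n**2 - 4*v**2 is a difference of squares.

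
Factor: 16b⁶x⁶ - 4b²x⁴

Pull out the common factor 4b²x⁴, leaving 4b⁴x² - 1.
Recognize a difference of squares with the parts 2b²x and 1.

4b²x⁴(2b²x + 1)(2b²x - 1)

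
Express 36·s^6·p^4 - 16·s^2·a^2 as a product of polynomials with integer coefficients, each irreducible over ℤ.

4·s^2·(3·s^2·p^2 - 2·a)·(3·s^2·p^2 + 2·a)

Factor out 4·s^2 first: what remains is 9·s^4·p^4 - 4·a^2.
Recognize a difference of squares with the parts 3·s^2·p^2 and 2·a.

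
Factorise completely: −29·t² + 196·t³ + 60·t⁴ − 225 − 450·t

(2·t + 5)·(2·t − 3)·(3·t + 5)·(5·t + 3)

By the rational root theorem, t = −5/2 is a root, giving the factor (2·t + 5) and quotient 30·t³ + 23·t² − 72·t − 45.
Continuing, t = −5/3 is a root, so (3·t + 5) divides it; the quotient is 10·t² − 9·t − 9.
The remaining quadratic factors as (2·t − 3)(5·t + 3).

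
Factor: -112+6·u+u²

Two integers with product -112 and sum 6 are 14 and -8.

(u+14)·(u-8)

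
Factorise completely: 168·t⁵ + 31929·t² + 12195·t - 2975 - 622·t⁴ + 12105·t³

Testing divisors of the constant over divisors of the leading coefficient, t = -7/4 is a root, so (4·t + 7) divides it; the quotient is 42·t⁴ - 229·t³ + 3427·t² + 1985·t - 425.
Next, t = -5/7 is a root, giving the factor (7·t + 5) and quotient 6·t³ - 37·t² + 516·t - 85.
Then t = 1/6 is a root, so (6·t - 1) is a factor; dividing leaves t² - 6·t + 85.
The quadratic t² - 6·t + 85 has discriminant -304 < 0 and is irreducible over ℤ.

(4·t + 7)·(6·t - 1)·(7·t + 5)·(t² - 6·t + 85)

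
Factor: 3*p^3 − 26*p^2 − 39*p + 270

Testing divisors of the constant over divisors of the leading coefficient, p = 9 is a root, so (p − 9) divides it; the quotient is 3*p^2 + p − 30.
The remaining quadratic factors as (p − 3)(3*p + 10).

(3*p + 10)*(p − 3)*(p − 9)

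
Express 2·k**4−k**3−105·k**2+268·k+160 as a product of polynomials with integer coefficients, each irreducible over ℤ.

Trying the rational-root candidates, k = 5 is a root, so (k−5) divides it; the quotient is 2·k**3+9·k**2−60·k−32.
Next, k = 4 is a root, so (k−4) is a factor; dividing leaves 2·k**2+17·k+8.
The remaining quadratic factors as (k+8)(2·k+1).

(2·k+1)·(k+8)·(k−4)·(k−5)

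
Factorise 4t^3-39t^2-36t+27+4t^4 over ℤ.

Trying the rational-root candidates, t = -3 is a root, so (t+3) is a factor; dividing leaves 4t^3-8t^2-15t+9.
Then t = 3 is a root, so (t-3) is a factor; dividing leaves 4t^2+4t-3.
The remaining quadratic factors as (2t+3)(2t-1).

(2t+3)(2t-1)(t+3)(t-3)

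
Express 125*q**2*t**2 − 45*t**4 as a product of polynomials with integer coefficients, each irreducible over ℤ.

Pull out the common factor 5*t**2; 25*q**2 − 9*t**2 is a difference of squares.

5*t**2*(5*q + 3*t)*(5*q − 3*t)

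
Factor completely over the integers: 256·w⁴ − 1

(4·w)⁴ − (1)⁴ = ((4·w)² − (1)²)((4·w)² + (1)²); the first factor splits again, the second (16·w² + 1) is irreducible.

(4·w + 1)·(4·w − 1)·(16·w² + 1)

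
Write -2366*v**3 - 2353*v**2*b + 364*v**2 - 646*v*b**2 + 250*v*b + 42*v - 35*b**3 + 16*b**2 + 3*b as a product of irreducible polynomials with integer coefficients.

Group: 13*v*(-182*v**2 - 83*v*b + 42*v - 5*b**2 + 3*b) + (7*b + 1)*(-182*v**2 - 83*v*b + 42*v - 5*b**2 + 3*b); both groups contain (-182*v**2 - 83*v*b + 42*v - 5*b**2 + 3*b), so (13*v + 7*b + 1) is a factor with cofactor -182*v**2 - 83*v*b + 42*v - 5*b**2 + 3*b.
The cofactor groups again: -182*v**2 - 83*v*b + 42*v - 5*b**2 + 3*b = -14*v*(13*v + 5*b - 3) - b*(13*v + 5*b - 3); both groups contain (13*v + 5*b - 3), giving -(14*v + b)*(13*v + 5*b - 3).

-(13*v + 5*b - 3)*(13*v + 7*b + 1)*(14*v + b)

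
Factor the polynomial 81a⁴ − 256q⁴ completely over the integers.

Difference of squares twice: with A = 3a and B = 4q, A⁴ − B⁴ = (A² − B²)(A² + B²), and A² − B² factors again.

(3a + 4q)(3a − 4q)(9a² + 16q²)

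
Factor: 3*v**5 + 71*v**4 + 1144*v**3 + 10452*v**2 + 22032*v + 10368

Trying the rational-root candidates, v = -2 is a root, so (v + 2) is a factor; dividing leaves 3*v**4 + 65*v**3 + 1014*v**2 + 8424*v + 5184.
Continuing, v = -2/3 is a root, so (3*v + 2) divides it; the quotient is v**3 + 21*v**2 + 324*v + 2592.
Continuing, v = -12 is a root, so (v + 12) divides it; the quotient is v**2 + 9*v + 216.
The quadratic v**2 + 9*v + 216 has discriminant -783 < 0 and is irreducible over ℤ.

(3*v + 2)*(v + 12)*(v + 2)*(v**2 + 9*v + 216)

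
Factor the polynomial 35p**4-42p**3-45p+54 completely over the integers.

Group as (35p**4-45p) + (-42p**3+54) = 5p(7p**3-9) - 6(7p**3-9).
Both groups share the factor (7p**3-9).

(5p-6)(7p**3-9)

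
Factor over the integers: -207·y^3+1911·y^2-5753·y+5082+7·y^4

(7·y-11)·(y-11)·(y-14)·(y-3)

Among the possible rational roots, y = 11/7 is a root, giving the factor (7·y-11) and quotient y^3-28·y^2+229·y-462.
Continuing, y = 14 is a root, giving the factor (y-14) and quotient y^2-14·y+33.
The remaining quadratic factors as (y-3)(y-11).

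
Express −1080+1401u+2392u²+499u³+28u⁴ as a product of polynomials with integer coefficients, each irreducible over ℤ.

(4u+5)(7u−3)(u+8)(u+9)

By the rational root theorem, u = −5/4 is a root, giving the factor (4u+5) and quotient 7u³+116u²+453u−216.
Continuing, u = 3/7 is a root, so (7u−3) divides it; the quotient is u²+17u+72.
The remaining quadratic factors as (u+8)(u+9).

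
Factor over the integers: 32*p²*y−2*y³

2*y*(4*p+y)*(4*p−y)

Every term has a factor of 2*y. Then 16*p²−y² = (4*p)² − (y)².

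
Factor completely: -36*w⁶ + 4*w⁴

-4*w⁴*(3*w + 1)*(3*w - 1)

Pull out the common factor 4*w⁴, leaving -9*w² + 1.
Recognize a difference of squares with the parts 1 and 3*w.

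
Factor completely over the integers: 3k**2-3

Pull out the common factor 3; k**2-1 is a difference of squares.

3(k+1)(k-1)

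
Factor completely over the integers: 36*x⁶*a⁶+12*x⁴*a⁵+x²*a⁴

Factor out x²*a⁴ first: what remains is 36*x⁴*a²+12*x²*a+1.
Recognize a perfect-square trinomial with the parts 6*x²*a and 1.

a⁴*x²*(6*x²*a+1)²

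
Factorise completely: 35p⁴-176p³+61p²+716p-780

(5p-13)(7p-10)(p+2)(p-3)

By the rational root theorem, p = 3 is a root, giving the factor (p-3) and quotient 35p³-71p²-152p+260.
Then p = 10/7 is a root, so (7p-10) is a factor; dividing leaves 5p²-3p-26.
The remaining quadratic factors as (p+2)(5p-13).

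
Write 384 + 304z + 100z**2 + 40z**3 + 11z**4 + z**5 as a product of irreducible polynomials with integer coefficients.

By the rational root theorem, z = -4 is a root, so (z + 4) is a factor; dividing leaves z**4 + 7z**3 + 12z**2 + 52z + 96.
Next, z = -6 is a root, so (z + 6) divides it; the quotient is z**3 + z**2 + 6z + 16.
Continuing, z = -2 is a root, so (z + 2) is a factor; dividing leaves z**2 - z + 8.
The quadratic z**2 - z + 8 has discriminant -31 < 0 and is irreducible over ℤ.

(z + 2)(z + 4)(z + 6)(z**2 - z + 8)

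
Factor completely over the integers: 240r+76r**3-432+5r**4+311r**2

Testing divisors of the constant over divisors of the leading coefficient, r = -9 is a root, giving the factor (r+9) and quotient 5r**3+31r**2+32r-48.
Continuing, r = -3 is a root, so (r+3) is a factor; dividing leaves 5r**2+16r-16.
The remaining quadratic factors as (r+4)(5r-4).

(5r-4)(r+3)(r+4)(r+9)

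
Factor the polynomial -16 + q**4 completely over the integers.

(q + 2)(q - 2)(q**2 + 4)

(q)⁴ − (2)⁴ = ((q)² − (2)²)((q)² + (2)²); the first factor splits again, the second (q**2 + 4) is irreducible.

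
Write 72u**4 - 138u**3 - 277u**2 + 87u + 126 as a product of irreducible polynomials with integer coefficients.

Among the possible rational roots, u = 3/4 is a root, so (4u - 3) is a factor; dividing leaves 18u**3 - 21u**2 - 85u - 42.
Next, u = -7/6 is a root, giving the factor (6u + 7) and quotient 3u**2 - 7u - 6.
The remaining quadratic factors as (3u + 2)(u - 3).

(3u + 2)(4u - 3)(6u + 7)(u - 3)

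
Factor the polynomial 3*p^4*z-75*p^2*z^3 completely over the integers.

3*p^2*z*(p+5*z)*(p-5*z)

Factor out 3*p^2*z, leaving p^2-25*z^2, which is a difference of two squares.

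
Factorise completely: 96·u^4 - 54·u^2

Factor out 6·u^2, leaving 16·u^2 - 9, which is a difference of two squares.

6·u^2·(4·u + 3)·(4·u - 3)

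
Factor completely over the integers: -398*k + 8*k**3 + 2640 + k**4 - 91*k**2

Testing divisors of the constant over divisors of the leading coefficient, k = -11 is a root, giving the factor (k + 11) and quotient k**3 - 3*k**2 - 58*k + 240.
Next, k = -8 is a root, giving the factor (k + 8) and quotient k**2 - 11*k + 30.
The remaining quadratic factors as (k - 6)(k - 5).

(k + 11)*(k + 8)*(k - 5)*(k - 6)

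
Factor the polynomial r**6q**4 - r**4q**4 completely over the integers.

q**4r**4(r + 1)(r - 1)

Every term has a factor of r**4q**4; factoring it out leaves r**2 - 1.
Recognize a difference of squares with the parts r and 1.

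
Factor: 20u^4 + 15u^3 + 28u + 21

Group as (20u^4 + 28u) + (15u^3 + 21) = 4u(5u^3 + 7) + 3(5u^3 + 7).
Both groups share the factor (5u^3 + 7).

(4u + 3)(5u^3 + 7)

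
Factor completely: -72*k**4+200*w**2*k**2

8*k**2*(5*w-3*k)*(5*w+3*k)

Factor out 8*k**2, leaving 25*w**2-9*k**2, which is a difference of two squares.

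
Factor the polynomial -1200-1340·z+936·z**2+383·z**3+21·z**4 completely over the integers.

(3·z+2)·(7·z-10)·(z+15)·(z+4)

By the rational root theorem, z = -4 is a root, so (z+4) divides it; the quotient is 21·z**3+299·z**2-260·z-300.
Next, z = -15 is a root, so (z+15) is a factor; dividing leaves 21·z**2-16·z-20.
The remaining quadratic factors as (7·z-10)(3·z+2).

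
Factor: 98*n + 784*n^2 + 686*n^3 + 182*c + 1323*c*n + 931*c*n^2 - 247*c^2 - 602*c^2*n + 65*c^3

Group: c*(65*c^2 - 147*c*n - 182*c - 98*n^2 - 98*n) + (-7*n - 1)*(65*c^2 - 147*c*n - 182*c - 98*n^2 - 98*n); both groups contain (65*c^2 - 147*c*n - 182*c - 98*n^2 - 98*n), so (c - 7*n - 1) is a factor with cofactor 65*c^2 - 147*c*n - 182*c - 98*n^2 - 98*n.
The cofactor groups again: 65*c^2 - 147*c*n - 182*c - 98*n^2 - 98*n = 5*c*(13*c + 7*n) + (-14*n - 14)*(13*c + 7*n); both groups contain (13*c + 7*n), giving (5*c - 14*n - 14)*(13*c + 7*n).

(13*c + 7*n)*(5*c - 14*n - 14)*(c - 7*n - 1)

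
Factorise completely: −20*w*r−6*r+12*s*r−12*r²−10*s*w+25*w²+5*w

Group: −5*w*(2*s−5*w−2*r−1) + 6*r*(2*s−5*w−2*r−1); both groups contain (2*s−5*w−2*r−1).

−(2*s−5*w−2*r−1)*(5*w−6*r)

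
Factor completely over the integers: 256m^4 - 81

(4m + 3)(4m - 3)(16m^2 + 9)

Difference of squares twice: with A = 4m and B = 3, A⁴ − B⁴ = (A² − B²)(A² + B²), and A² − B² factors again.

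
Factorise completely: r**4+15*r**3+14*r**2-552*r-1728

(r+4)*(r+8)*(r+9)*(r-6)

Testing divisors of the constant over divisors of the leading coefficient, r = -8 is a root, so (r+8) divides it; the quotient is r**3+7*r**2-42*r-216.
Continuing, r = -4 is a root, giving the factor (r+4) and quotient r**2+3*r-54.
The remaining quadratic factors as (r+9)(r-6).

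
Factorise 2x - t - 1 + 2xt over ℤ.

Group as (2xt + 2x) + (-t - 1) = 2x(t + 1) - (t + 1).
Both groups share the factor (t + 1).

(2x - 1)(t + 1)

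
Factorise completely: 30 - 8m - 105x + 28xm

(4m - 15)(7x - 2)

Group as (28xm - 105x) + (-8m + 30) = 7x(4m - 15) - 2(4m - 15).
Both groups share the factor (4m - 15).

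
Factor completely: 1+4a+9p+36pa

Group as (36pa+9p) + (4a+1) = 9p(4a+1) + (4a+1).
Both groups share the factor (4a+1).

(4a+1)(9p+1)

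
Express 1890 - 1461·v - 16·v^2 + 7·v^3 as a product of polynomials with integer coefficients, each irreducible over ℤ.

By the rational root theorem, v = -14 is a root, giving the factor (v + 14) and quotient 7·v^2 - 114·v + 135.
The remaining quadratic factors as (v - 15)(7·v - 9).

(7·v - 9)·(v + 14)·(v - 15)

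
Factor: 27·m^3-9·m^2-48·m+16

(3·m+4)·(3·m-1)·(3·m-4)

Testing divisors of the constant over divisors of the leading coefficient, m = 4/3 is a root, so (3·m-4) is a factor; dividing leaves 9·m^2+9·m-4.
The remaining quadratic factors as (3·m-1)(3·m+4).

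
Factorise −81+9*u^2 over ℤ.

Every term has a factor of 9. Then u^2−9 = (u)² − (3)².

9*(u+3)*(u−3)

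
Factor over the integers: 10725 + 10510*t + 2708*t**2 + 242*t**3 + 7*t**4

(7*t + 11)*(t + 13)*(t + 15)*(t + 5)

By the rational root theorem, t = -15 is a root, so (t + 15) divides it; the quotient is 7*t**3 + 137*t**2 + 653*t + 715.
Next, t = -13 is a root, so (t + 13) is a factor; dividing leaves 7*t**2 + 46*t + 55.
The remaining quadratic factors as (7*t + 11)(t + 5).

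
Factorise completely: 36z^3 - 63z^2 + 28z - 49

Group as (36z^3 + 28z) + (-63z^2 - 49) = 4z(9z^2 + 7) - 7(9z^2 + 7).
Both groups share the factor (9z^2 + 7).

(4z - 7)(9z^2 + 7)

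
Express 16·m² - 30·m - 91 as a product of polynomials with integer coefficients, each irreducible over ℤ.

(2·m - 7)·(8·m + 13)

Need a pair with product 16·(-91) = -1456 and sum -30: that's 26 and -56.
Split the middle term: 16·m² + 26·m - 56·m - 91 = 2·m·(8·m + 13) - 7·(8·m + 13).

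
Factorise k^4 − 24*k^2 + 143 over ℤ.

(k^2 − 11)*(k^2 − 13)

Substitute u = k^2 to get a quadratic in u, then factor.
k^2 − 13 is irreducible over ℤ (13 is not a perfect square).
k^2 − 11 is irreducible over ℤ (11 is not a perfect square).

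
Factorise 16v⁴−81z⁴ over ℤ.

Difference of squares twice: with A = 2v and B = 3z, A⁴ − B⁴ = (A² − B²)(A² + B²), and A² − B² factors again.

(2v+3z)(2v−3z)(4v²+9z²)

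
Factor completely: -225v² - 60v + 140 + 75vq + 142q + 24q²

Group: -15v(15v + 3q + 14) + (8q + 10)(15v + 3q + 14); both groups contain (15v + 3q + 14).

-(15v - 8q - 10)(15v + 3q + 14)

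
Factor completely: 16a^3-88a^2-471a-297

(4a+11)(4a+3)(a-9)

Among the possible rational roots, a = -3/4 is a root, giving the factor (4a+3) and quotient 4a^2-25a-99.
The remaining quadratic factors as (4a+11)(a-9).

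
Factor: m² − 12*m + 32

Two integers with product 32 and sum −12 are −4 and −8.

(m − 4)*(m − 8)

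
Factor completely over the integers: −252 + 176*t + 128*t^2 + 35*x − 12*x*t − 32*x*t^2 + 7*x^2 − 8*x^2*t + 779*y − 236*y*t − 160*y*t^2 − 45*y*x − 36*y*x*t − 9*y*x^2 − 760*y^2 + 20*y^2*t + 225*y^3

(5*y − x − 4*t − 9)*(9*y + 8*t − 7)*(5*y + x − 4)

Group: 5*y*(45*y^2 − 9*y*x + 4*y*t − 116*y − 8*x*t + 7*x − 32*t^2 − 44*t + 63) + (x − 4)*(45*y^2 − 9*y*x + 4*y*t − 116*y − 8*x*t + 7*x − 32*t^2 − 44*t + 63); both groups contain (45*y^2 − 9*y*x + 4*y*t − 116*y − 8*x*t + 7*x − 32*t^2 − 44*t + 63), so (5*y + x − 4) is a factor with cofactor 45*y^2 − 9*y*x + 4*y*t − 116*y − 8*x*t + 7*x − 32*t^2 − 44*t + 63.
The cofactor groups again: 45*y^2 − 9*y*x + 4*y*t − 116*y − 8*x*t + 7*x − 32*t^2 − 44*t + 63 = 9*y*(5*y − x − 4*t − 9) + (8*t − 7)*(5*y − x − 4*t − 9); both groups contain (5*y − x − 4*t − 9), giving (9*y + 8*t − 7)*(5*y − x − 4*t − 9).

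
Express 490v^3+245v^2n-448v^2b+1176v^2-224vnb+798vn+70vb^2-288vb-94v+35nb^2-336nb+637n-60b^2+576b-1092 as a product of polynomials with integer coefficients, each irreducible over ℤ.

Group: 14v(35v^2-32vb+114v+5b^2-48b+91) + (7n-12)(35v^2-32vb+114v+5b^2-48b+91); both groups contain (35v^2-32vb+114v+5b^2-48b+91), so (14v+7n-12) is a factor with cofactor 35v^2-32vb+114v+5b^2-48b+91.
The cofactor groups again: 35v^2-32vb+114v+5b^2-48b+91 = 5v(7v-5b+13) + (-b+7)(7v-5b+13); both groups contain (7v-5b+13), giving (5v-b+7)(7v-5b+13).

(7v-5b+13)(5v-b+7)(14v+7n-12)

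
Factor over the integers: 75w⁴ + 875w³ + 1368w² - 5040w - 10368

(3w + 8)(5w + 12)(5w - 12)(w + 9)

By the rational root theorem, w = -12/5 is a root, so (5w + 12) divides it; the quotient is 15w³ + 139w² - 60w - 864.
Next, w = -8/3 is a root, giving the factor (3w + 8) and quotient 5w² + 33w - 108.
The remaining quadratic factors as (w + 9)(5w - 12).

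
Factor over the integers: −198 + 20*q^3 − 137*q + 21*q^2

Testing divisors of the constant over divisors of the leading coefficient, q = 11/4 is a root, giving the factor (4*q − 11) and quotient 5*q^2 + 19*q + 18.
The remaining quadratic factors as (5*q + 9)(q + 2).

(4*q − 11)*(5*q + 9)*(q + 2)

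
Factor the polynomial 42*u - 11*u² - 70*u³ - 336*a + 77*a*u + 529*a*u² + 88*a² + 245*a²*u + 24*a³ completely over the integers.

(3*a + 10*u - 7)*(8*a - u)*(a + 7*u + 6)

Group: 3*a*(8*a² + 55*a*u + 48*a - 7*u² - 6*u) + (10*u - 7)*(8*a² + 55*a*u + 48*a - 7*u² - 6*u); both groups contain (8*a² + 55*a*u + 48*a - 7*u² - 6*u), so (3*a + 10*u - 7) is a factor with cofactor 8*a² + 55*a*u + 48*a - 7*u² - 6*u.
The cofactor groups again: 8*a² + 55*a*u + 48*a - 7*u² - 6*u = 8*a*(a + 7*u + 6) - u*(a + 7*u + 6); both groups contain (a + 7*u + 6), giving (8*a - u)*(a + 7*u + 6).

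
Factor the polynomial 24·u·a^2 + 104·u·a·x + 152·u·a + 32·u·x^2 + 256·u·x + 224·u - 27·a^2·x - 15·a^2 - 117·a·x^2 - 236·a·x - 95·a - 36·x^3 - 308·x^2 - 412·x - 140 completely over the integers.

(3·a + x + 7)·(8·u - 9·x - 5)·(a + 4·x + 4)

Group: 8·u·(3·a^2 + 13·a·x + 19·a + 4·x^2 + 32·x + 28) + (-9·x - 5)·(3·a^2 + 13·a·x + 19·a + 4·x^2 + 32·x + 28); both groups contain (3·a^2 + 13·a·x + 19·a + 4·x^2 + 32·x + 28), so (8·u - 9·x - 5) is a factor with cofactor 3·a^2 + 13·a·x + 19·a + 4·x^2 + 32·x + 28.
The cofactor groups again: 3·a^2 + 13·a·x + 19·a + 4·x^2 + 32·x + 28 = 3·a·(a + 4·x + 4) + (x + 7)·(a + 4·x + 4); both groups contain (a + 4·x + 4), giving (3·a + x + 7)·(a + 4·x + 4).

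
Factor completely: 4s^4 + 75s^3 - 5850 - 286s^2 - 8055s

(4s + 3)(s + 13)(s + 15)(s - 10)

By the rational root theorem, s = -15 is a root, giving the factor (s + 15) and quotient 4s^3 + 15s^2 - 511s - 390.
Continuing, s = 10 is a root, so (s - 10) is a factor; dividing leaves 4s^2 + 55s + 39.
The remaining quadratic factors as (4s + 3)(s + 13).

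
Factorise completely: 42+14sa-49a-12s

(2s-7)(7a-6)

Group as (14sa-12s) + (-49a+42) = 2s(7a-6) - 7(7a-6).
Both groups share the factor (7a-6).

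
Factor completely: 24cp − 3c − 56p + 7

Group as (24cp − 3c) + (−56p + 7) = 3c(8p − 1) − 7(8p − 1).
Both groups share the factor (8p − 1).

(3c − 7)(8p − 1)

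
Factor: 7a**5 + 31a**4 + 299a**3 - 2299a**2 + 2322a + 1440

(7a + 3)(a - 2)(a - 3)(a**2 + 9a + 80)

Among the possible rational roots, a = -3/7 is a root, giving the factor (7a + 3) and quotient a**4 + 4a**3 + 41a**2 - 346a + 480.
Next, a = 2 is a root, giving the factor (a - 2) and quotient a**3 + 6a**2 + 53a - 240.
Continuing, a = 3 is a root, so (a - 3) divides it; the quotient is a**2 + 9a + 80.
The quadratic a**2 + 9a + 80 has discriminant -239 < 0 and is irreducible over ℤ.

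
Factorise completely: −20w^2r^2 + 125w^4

5w^2(5w − 2r)(5w + 2r)

Pull out the common factor 5w^2; 25w^2 − 4r^2 is a difference of squares.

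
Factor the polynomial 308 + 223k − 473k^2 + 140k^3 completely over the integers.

By the rational root theorem, k = −4/7 is a root, so (7k + 4) divides it; the quotient is 20k^2 − 79k + 77.
The remaining quadratic factors as (5k − 11)(4k − 7).

(4k − 7)(5k − 11)(7k + 4)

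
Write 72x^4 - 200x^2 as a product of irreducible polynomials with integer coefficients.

Every term has a factor of 8x^2. Then 9x^2 - 25 = (3x)² − (5)².

8x^2(3x + 5)(3x - 5)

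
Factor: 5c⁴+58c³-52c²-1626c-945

By the rational root theorem, c = 5 is a root, so (c-5) divides it; the quotient is 5c³+83c²+363c+189.
Then c = -9 is a root, so (c+9) is a factor; dividing leaves 5c²+38c+21.
The remaining quadratic factors as (c+7)(5c+3).

(5c+3)(c+7)(c+9)(c-5)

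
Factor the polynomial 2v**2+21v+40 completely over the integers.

(2v+5)(v+8)

Need a pair with product 2·40 = 80 and sum 21: that's 16 and 5.
Split the middle term: 2v**2+16v + 5v+40 = 2v(v+8) + 5(v+8).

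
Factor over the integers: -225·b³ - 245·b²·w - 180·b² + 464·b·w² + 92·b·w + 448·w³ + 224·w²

-(5·b + 8·w + 4)·(5·b - 7·w)·(9·b + 8·w)

Group: 5·b·(-45·b² - 112·b·w - 36·b - 64·w² - 32·w) - 7·w·(-45·b² - 112·b·w - 36·b - 64·w² - 32·w); both groups contain (-45·b² - 112·b·w - 36·b - 64·w² - 32·w), so (5·b - 7·w) is a factor with cofactor -45·b² - 112·b·w - 36·b - 64·w² - 32·w.
The cofactor groups again: -45·b² - 112·b·w - 36·b - 64·w² - 32·w = -5·b·(9·b + 8·w) + (-8·w - 4)·(9·b + 8·w); both groups contain (9·b + 8·w), giving -(5·b + 8·w + 4)·(9·b + 8·w).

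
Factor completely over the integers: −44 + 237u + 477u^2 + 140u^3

Among the possible rational roots, u = −4/5 is a root, giving the factor (5u + 4) and quotient 28u^2 + 73u − 11.
The remaining quadratic factors as (4u + 11)(7u − 1).

(4u + 11)(5u + 4)(7u − 1)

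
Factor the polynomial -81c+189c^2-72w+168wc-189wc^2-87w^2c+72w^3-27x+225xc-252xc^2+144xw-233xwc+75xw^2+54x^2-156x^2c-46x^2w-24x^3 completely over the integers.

-(4x+3w-3)(2x-3w+7c-3)(3x+8w+9c)

Group: 3x(-8x^2+6xw-28xc+18x+9w^2-21wc+21c-9) + (8w+9c)(-8x^2+6xw-28xc+18x+9w^2-21wc+21c-9); both groups contain (-8x^2+6xw-28xc+18x+9w^2-21wc+21c-9), so (3x+8w+9c) is a factor with cofactor -8x^2+6xw-28xc+18x+9w^2-21wc+21c-9.
The cofactor groups again: -8x^2+6xw-28xc+18x+9w^2-21wc+21c-9 = -2x(4x+3w-3) + (3w-7c+3)(4x+3w-3); both groups contain (4x+3w-3), giving -(2x-3w+7c-3)(4x+3w-3).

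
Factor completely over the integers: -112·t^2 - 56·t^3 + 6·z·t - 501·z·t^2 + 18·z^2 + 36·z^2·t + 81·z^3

(3·z - 7·t)·(3·z + 8·t)·(9·z + t + 2)

Group: 9·z·(9·z^2 + 3·z·t - 56·t^2) + (t + 2)·(9·z^2 + 3·z·t - 56·t^2); both groups contain (9·z^2 + 3·z·t - 56·t^2), so (9·z + t + 2) is a factor with cofactor 9·z^2 + 3·z·t - 56·t^2.
The cofactor groups again: 9·z^2 + 3·z·t - 56·t^2 = 3·z·(3·z + 8·t) - 7·t·(3·z + 8·t); both groups contain (3·z + 8·t), giving (3·z - 7·t)·(3·z + 8·t).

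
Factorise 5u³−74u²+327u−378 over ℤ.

Testing divisors of the constant over divisors of the leading coefficient, u = 7 is a root, giving the factor (u−7) and quotient 5u²−39u+54.
The remaining quadratic factors as (5u−9)(u−6).

(5u−9)(u−6)(u−7)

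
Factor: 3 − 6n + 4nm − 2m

(2m − 3)(2n − 1)

Group as (4nm − 6n) + (−2m + 3) = 2n(2m − 3) − (2m − 3).
Both groups share the factor (2m − 3).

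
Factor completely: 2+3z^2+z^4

(z^2+1)(z^2+2)

Substitute u = z^2 to get a quadratic in u, then factor.
z^2+2 is irreducible over ℤ (always positive, so no real roots).
z^2+1 is irreducible over ℤ (sum of squares).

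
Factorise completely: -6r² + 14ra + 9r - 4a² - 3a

-(2r - 4a - 3)(3r - a)

Group: -2r(3r - a) + (4a + 3)(3r - a); both groups contain (3r - a).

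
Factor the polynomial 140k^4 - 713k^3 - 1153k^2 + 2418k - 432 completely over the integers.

By the rational root theorem, k = -9/4 is a root, so (4k + 9) divides it; the quotient is 35k^3 - 257k^2 + 290k - 48.
Then k = 8/7 is a root, so (7k - 8) is a factor; dividing leaves 5k^2 - 31k + 6.
The remaining quadratic factors as (k - 6)(5k - 1).

(4k + 9)(5k - 1)(7k - 8)(k - 6)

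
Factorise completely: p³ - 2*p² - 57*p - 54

Among the possible rational roots, p = -1 is a root, so (p + 1) is a factor; dividing leaves p² - 3*p - 54.
The remaining quadratic factors as (p - 9)(p + 6).

(p + 1)*(p + 6)*(p - 9)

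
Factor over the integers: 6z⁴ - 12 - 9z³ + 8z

Group as (6z⁴ + 8z) + (-9z³ - 12) = 2z(3z³ + 4) - 3(3z³ + 4).
Both groups share the factor (3z³ + 4).

(2z - 3)(3z³ + 4)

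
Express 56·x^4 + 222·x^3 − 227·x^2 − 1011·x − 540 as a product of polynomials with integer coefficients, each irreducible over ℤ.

Trying the rational-root candidates, x = −3/2 is a root, so (2·x + 3) divides it; the quotient is 28·x^3 + 69·x^2 − 217·x − 180.
Continuing, x = 9/4 is a root, so (4·x − 9) divides it; the quotient is 7·x^2 + 33·x + 20.
The remaining quadratic factors as (7·x + 5)(x + 4).

(2·x + 3)·(4·x − 9)·(7·x + 5)·(x + 4)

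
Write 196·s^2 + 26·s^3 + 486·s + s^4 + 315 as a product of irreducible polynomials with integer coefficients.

(s + 1)·(s + 15)·(s + 3)·(s + 7)

Testing divisors of the constant over divisors of the leading coefficient, s = −7 is a root, so (s + 7) is a factor; dividing leaves s^3 + 19·s^2 + 63·s + 45.
Next, s = −3 is a root, so (s + 3) is a factor; dividing leaves s^2 + 16·s + 15.
The remaining quadratic factors as (s + 1)(s + 15).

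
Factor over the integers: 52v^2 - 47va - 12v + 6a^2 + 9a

Group: 13v(4v - 3a) + (-2a - 3)(4v - 3a); both groups contain (4v - 3a).

(13v - 2a - 3)(4v - 3a)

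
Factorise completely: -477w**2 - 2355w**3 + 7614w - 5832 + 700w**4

Testing divisors of the constant over divisors of the leading coefficient, w = 9/4 is a root, so (4w - 9) divides it; the quotient is 175w**3 - 195w**2 - 558w + 648.
Continuing, w = 12/7 is a root, so (7w - 12) divides it; the quotient is 25w**2 + 15w - 54.
The remaining quadratic factors as (5w + 9)(5w - 6).

(4w - 9)(5w + 9)(5w - 6)(7w - 12)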